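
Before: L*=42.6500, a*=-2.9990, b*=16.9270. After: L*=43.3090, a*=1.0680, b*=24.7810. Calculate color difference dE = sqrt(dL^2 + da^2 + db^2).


dL = 0.6590, da = 4.0670, db = 7.8540
dE = sqrt(0.6590^2 + 4.0670^2 + 7.8540^2) = 8.8691


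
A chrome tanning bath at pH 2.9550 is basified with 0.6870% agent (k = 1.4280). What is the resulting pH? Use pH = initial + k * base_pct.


Formula: pH_final = pH_initial + k * base_pct
Substituting: pH_final = 2.9550 + 1.4280 * 0.6870
Result: 3.9360


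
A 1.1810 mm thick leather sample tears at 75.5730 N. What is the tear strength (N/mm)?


Formula: Tear strength = force / thickness
Substituting: Tear strength = 75.5730 / 1.1810
Result: 63.9907 N/mm


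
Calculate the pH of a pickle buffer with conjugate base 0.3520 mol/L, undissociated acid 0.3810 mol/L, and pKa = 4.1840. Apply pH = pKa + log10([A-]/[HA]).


ratio = [A-] / [HA] = 0.3520 / 0.3810 = 0.9239
log10(ratio) = -0.0343823
pH = pKa + log10(ratio) = 4.1840 - 0.0343823 = 4.1496


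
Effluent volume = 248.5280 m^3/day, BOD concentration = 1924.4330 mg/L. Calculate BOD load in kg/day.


Formula: BOD_load = volume * conc / 1000
Substituting: BOD_load = 248.5280 * 1924.4330 / 1000
Result: 478.2755 kg/day


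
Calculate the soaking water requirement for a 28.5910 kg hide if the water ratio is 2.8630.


Formula: Water = hide_weight * ratio
Substituting: Water = 28.5910 * 2.8630
Result: 81.8560 kg


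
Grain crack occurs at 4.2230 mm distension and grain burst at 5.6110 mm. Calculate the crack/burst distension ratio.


Formula: Ratio = crack / burst
Substituting: Ratio = 4.2230 / 5.6110
Result: 0.7526


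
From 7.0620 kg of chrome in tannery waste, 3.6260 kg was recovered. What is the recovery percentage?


Formula: Recovery = recovered / input * 100
Substituting: Recovery = 3.6260 / 7.0620 * 100
Result: 51.3452 %


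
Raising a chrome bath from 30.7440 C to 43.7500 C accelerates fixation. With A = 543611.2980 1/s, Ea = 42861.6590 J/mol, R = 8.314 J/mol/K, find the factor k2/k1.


T1 = 30.7440 + 273.15 = 303.8940 K; T2 = 43.7500 + 273.15 = 316.9000 K
k1 = A * exp(-Ea/(R*T1)) = 543611.2980 * exp(-42861.6590/(8.314*303.8940)) = 0.0233223 1/s
k2 = A * exp(-Ea/(R*T2)) = 543611.2980 * exp(-42861.6590/(8.314*316.9000)) = 0.0467891 1/s
k2/k1 = 0.0467891 / 0.0233223 = 2.0062


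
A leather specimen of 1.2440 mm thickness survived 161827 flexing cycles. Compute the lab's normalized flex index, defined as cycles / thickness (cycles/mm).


Formula: Index = cycles / thickness
Substituting: Index = 161827 / 1.2440
Result: 130086.0129 cycles/mm


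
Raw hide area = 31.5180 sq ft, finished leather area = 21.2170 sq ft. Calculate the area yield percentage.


Formula: Yield = finished / raw * 100
Substituting: Yield = 21.2170 / 31.5180 * 100
Result: 67.3171 %


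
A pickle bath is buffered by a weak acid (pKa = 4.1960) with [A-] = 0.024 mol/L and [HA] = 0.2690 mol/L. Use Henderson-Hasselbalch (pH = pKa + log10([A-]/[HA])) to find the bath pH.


ratio = [A-] / [HA] = 0.024 / 0.2690 = 0.0892193
log10(ratio) = -1.0495
pH = pKa + log10(ratio) = 4.1960 - 1.0495 = 3.1465


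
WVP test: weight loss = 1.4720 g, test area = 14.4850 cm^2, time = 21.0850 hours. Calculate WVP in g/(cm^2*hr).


Formula: WVP = loss / (area * time)
Substituting: WVP = 1.4720 / (14.4850 * 21.0850)
Result: 0.00481965 g/(cm^2*hr)


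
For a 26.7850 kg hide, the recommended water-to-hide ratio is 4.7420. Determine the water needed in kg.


Formula: Water = hide_weight * ratio
Substituting: Water = 26.7850 * 4.7420
Result: 127.0145 kg


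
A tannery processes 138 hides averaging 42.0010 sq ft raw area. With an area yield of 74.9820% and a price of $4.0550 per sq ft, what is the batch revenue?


Raw_total = N * avg_area = 138 * 42.0010 = 5796.1380 sq ft
Finished = Raw_total * yield / 100 = 5796.1380 * 74.9820 / 100 = 4346.0602 sq ft
Value = Finished * price = 4346.0602 * 4.0550 = 17623.2741 $


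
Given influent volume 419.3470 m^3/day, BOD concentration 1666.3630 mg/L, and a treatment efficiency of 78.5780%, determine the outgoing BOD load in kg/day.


Load_in = volume * conc / 1000 = 419.3470 * 1666.3630 / 1000 = 698.7843 kg/day
Removed = Load_in * eff / 100 = 698.7843 * 78.5780 / 100 = 549.0907 kg/day
Load_out = Load_in - Removed = 698.7843 - 549.0907 = 149.6936 kg/day


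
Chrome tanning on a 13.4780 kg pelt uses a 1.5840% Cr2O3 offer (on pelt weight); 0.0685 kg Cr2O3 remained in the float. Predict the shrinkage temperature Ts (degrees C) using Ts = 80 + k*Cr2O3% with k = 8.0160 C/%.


Offered = pelt * offer_pct / 100 = 13.4780 * 1.5840 / 100 = 0.2135 kg
Uptake = offered - residual = 0.2135 - 0.0685 = 0.1450 kg
Cr2O3% on pelt = uptake / pelt * 100 = 0.1450 / 13.4780 * 100 = 1.0758 %
Ts = 80 + k * Cr2O3% = 80 + 8.0160 * 1.0758 = 88.6233 C


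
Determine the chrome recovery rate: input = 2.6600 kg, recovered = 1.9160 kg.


Formula: Recovery = recovered / input * 100
Substituting: Recovery = 1.9160 / 2.6600 * 100
Result: 72.0301 %


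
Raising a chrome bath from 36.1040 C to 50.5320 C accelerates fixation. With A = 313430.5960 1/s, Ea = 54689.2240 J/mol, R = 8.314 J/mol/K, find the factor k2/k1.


T1 = 36.1040 + 273.15 = 309.2540 K; T2 = 50.5320 + 273.15 = 323.6820 K
k1 = A * exp(-Ea/(R*T1)) = 313430.5960 * exp(-54689.2240/(8.314*309.2540)) = 1.8135e-04 1/s
k2 = A * exp(-Ea/(R*T2)) = 313430.5960 * exp(-54689.2240/(8.314*323.6820)) = 4.6803e-04 1/s
k2/k1 = 4.6803e-04 / 1.8135e-04 = 2.5809


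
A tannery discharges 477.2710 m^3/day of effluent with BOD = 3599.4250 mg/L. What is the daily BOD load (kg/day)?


Formula: BOD_load = volume * conc / 1000
Substituting: BOD_load = 477.2710 * 3599.4250 / 1000
Result: 1717.9012 kg/day


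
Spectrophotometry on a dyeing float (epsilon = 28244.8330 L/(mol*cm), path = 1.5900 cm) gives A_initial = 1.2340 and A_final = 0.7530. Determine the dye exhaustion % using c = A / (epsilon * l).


c_initial = A_i / (epsilon * l) = 1.2340 / (28244.8330 * 1.5900) = 2.7478e-05 mol/L
c_final = A_f / (epsilon * l) = 0.7530 / (28244.8330 * 1.5900) = 1.6767e-05 mol/L
Exhaustion = (c_initial - c_final) / c_initial * 100 = (2.7478e-05 - 1.6767e-05) / 2.7478e-05 * 100 = 38.9789 %


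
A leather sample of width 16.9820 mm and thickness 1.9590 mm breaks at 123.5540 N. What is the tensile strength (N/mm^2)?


Formula: TS = force / (width * thickness)
Substituting: TS = 123.5540 / (16.9820 * 1.9590)
Result: 3.7139 N/mm^2


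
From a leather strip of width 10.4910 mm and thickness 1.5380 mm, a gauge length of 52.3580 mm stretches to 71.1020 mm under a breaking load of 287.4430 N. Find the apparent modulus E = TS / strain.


TS = F / (w * t) = 287.4430 / (10.4910 * 1.5380) = 17.8147 N/mm^2
strain = (Lf - L0) / L0 = (71.1020 - 52.3580) / 52.3580 = 0.3580
E = TS / strain = 17.8147 / 0.3580 = 49.7622 N/mm^2


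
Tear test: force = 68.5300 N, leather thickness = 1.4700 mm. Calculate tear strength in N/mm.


Formula: Tear strength = force / thickness
Substituting: Tear strength = 68.5300 / 1.4700
Result: 46.6190 N/mm


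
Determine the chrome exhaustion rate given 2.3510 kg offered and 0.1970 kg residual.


Formula: Uptake = (offered - residual) / offered * 100
Substituting: Uptake = (2.3510 - 0.1970) / 2.3510 * 100
Result: 91.6206 %


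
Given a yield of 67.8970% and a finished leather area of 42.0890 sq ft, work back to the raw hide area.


Formula: raw = finished * 100 / yield
Substituting: raw = 42.0890 * 100 / 67.8970
Result: 61.9895 sq ft


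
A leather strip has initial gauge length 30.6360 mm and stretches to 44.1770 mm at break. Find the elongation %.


Formula: Elongation = (Lf - L0) / L0 * 100
Substituting: Elongation = (44.1770 - 30.6360) / 30.6360 * 100
Result: 44.1996 %


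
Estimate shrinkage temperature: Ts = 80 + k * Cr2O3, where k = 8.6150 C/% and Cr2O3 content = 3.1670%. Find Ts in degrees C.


Formula: Ts = 80 + k * Cr2O3
Substituting: Ts = 80 + 8.6150 * 3.1670
Result: 107.2837 C


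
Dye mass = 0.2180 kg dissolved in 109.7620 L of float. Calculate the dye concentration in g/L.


Formula: Conc = dye_mass(kg) / volume(L) * 1000
Substituting: Conc = 0.2180 / 109.7620 * 1000
Result: 1.9861 g/L


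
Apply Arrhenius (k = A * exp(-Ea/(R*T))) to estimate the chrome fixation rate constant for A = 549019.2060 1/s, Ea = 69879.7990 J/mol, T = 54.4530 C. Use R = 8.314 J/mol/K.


T_K = T_C + 273.15 = 54.4530 + 273.15 = 327.6030 K
exponent = -Ea / (R * T_K) = -69879.7990 / (8.314 * 327.6030) = -25.6563
k = A * exp(exponent) = 549019.2060 * exp(-25.6563) = 3.9555e-06 1/s


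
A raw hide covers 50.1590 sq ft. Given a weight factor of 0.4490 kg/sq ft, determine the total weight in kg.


Formula: Weight = area * weight_per_sqft
Substituting: Weight = 50.1590 * 0.4490
Result: 22.5214 kg


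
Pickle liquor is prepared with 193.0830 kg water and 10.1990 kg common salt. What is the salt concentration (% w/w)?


Formula: Conc = salt / (water + salt) * 100
Substituting: Conc = 10.1990 / (193.0830 + 10.1990) * 100
Result: 5.0172 %


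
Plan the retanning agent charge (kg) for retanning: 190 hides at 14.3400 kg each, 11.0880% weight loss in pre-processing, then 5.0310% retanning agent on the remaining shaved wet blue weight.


Total_raw = N * avg_wt = 190 * 14.3400 = 2724.6000 kg
Substrate = Total_raw * (1 - loss/100) = 2724.6000 * (1 - 11.0880/100) = 2422.4964 kg
Retan = Substrate * pct / 100 = 2422.4964 * 5.0310 / 100 = 121.8758 kg


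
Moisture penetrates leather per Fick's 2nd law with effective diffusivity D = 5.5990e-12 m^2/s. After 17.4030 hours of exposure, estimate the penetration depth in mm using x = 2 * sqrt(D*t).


t = 17.4030 hr * 3600 = 62650.8000 s
D * t = 5.5990e-12 * 62650.8000 = 3.5078e-07
x = 2 * sqrt(D*t) = 2 * sqrt(3.5078e-07) = 0.00118454 m = 1.1845 mm


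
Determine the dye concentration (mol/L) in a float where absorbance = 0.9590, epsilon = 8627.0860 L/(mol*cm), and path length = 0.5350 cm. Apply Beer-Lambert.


Formula: c = A / (epsilon * l)
Substituting: c = 0.9590 / (8627.0860 * 0.5350)
Result: 2.0778e-04 mol/L


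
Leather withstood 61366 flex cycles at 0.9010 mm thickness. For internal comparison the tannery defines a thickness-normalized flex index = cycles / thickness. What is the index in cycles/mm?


Formula: Index = cycles / thickness
Substituting: Index = 61366 / 0.9010
Result: 68108.7680 cycles/mm


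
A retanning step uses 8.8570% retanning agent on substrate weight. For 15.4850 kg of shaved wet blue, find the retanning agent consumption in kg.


Formula: Retan = substrate * pct / 100
Substituting: Retan = 15.4850 * 8.8570 / 100
Result: 1.3715 kg


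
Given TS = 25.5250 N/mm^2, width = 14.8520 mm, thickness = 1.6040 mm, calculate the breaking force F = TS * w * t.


Formula: F = TS * w * t
Substituting: F = 25.5250 * 14.8520 * 1.6040
Result: 608.0721 N


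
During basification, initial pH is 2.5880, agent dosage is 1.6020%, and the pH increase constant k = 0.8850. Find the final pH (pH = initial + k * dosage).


Formula: pH_final = pH_initial + k * base_pct
Substituting: pH_final = 2.5880 + 0.8850 * 1.6020
Result: 4.0058


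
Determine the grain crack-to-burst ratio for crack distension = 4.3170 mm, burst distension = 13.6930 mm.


Formula: Ratio = crack / burst
Substituting: Ratio = 4.3170 / 13.6930
Result: 0.3153


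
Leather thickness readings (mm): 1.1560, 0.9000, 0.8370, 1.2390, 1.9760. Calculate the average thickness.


Formula: Average = sum / n
Substituting: Average = 6.1080 / 5
Result: 1.2216 mm


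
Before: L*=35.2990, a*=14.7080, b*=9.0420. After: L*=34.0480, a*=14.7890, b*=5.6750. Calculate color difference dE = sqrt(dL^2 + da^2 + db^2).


dL = -1.2510, da = 0.081, db = -3.3670
dE = sqrt((-1.2510)^2 + 0.081^2 + (-3.3670)^2) = 3.5928


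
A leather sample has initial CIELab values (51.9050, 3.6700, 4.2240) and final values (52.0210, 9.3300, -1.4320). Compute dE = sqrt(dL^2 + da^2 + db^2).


dL = 0.1160, da = 5.6600, db = -5.6560
dE = sqrt(0.1160^2 + 5.6600^2 + (-5.6560)^2) = 8.0025


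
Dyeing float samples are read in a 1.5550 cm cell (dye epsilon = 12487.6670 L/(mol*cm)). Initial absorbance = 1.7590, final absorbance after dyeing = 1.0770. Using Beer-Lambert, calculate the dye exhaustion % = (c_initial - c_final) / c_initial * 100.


c_initial = A_i / (epsilon * l) = 1.7590 / (12487.6670 * 1.5550) = 9.0585e-05 mol/L
c_final = A_f / (epsilon * l) = 1.0770 / (12487.6670 * 1.5550) = 5.5463e-05 mol/L
Exhaustion = (c_initial - c_final) / c_initial * 100 = (9.0585e-05 - 5.5463e-05) / 9.0585e-05 * 100 = 38.7720 %


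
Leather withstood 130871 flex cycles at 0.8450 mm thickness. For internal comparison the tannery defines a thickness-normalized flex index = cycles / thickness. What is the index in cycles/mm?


Formula: Index = cycles / thickness
Substituting: Index = 130871 / 0.8450
Result: 154876.9231 cycles/mm


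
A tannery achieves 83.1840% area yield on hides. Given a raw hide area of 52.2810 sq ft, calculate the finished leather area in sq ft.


Formula: finished = raw * yield / 100
Substituting: finished = 52.2810 * 83.1840 / 100
Result: 43.4894 sq ft


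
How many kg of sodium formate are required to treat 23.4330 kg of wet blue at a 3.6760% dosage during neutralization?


Formula: Neutralizer = substrate * pct / 100
Substituting: Neutralizer = 23.4330 * 3.6760 / 100
Result: 0.8614 kg


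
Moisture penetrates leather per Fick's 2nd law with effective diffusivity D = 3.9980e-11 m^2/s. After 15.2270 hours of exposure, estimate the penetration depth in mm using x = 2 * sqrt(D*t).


t = 15.2270 hr * 3600 = 54817.2000 s
D * t = 3.9980e-11 * 54817.2000 = 2.1916e-06
x = 2 * sqrt(D*t) = 2 * sqrt(2.1916e-06) = 0.00296081 m = 2.9608 mm


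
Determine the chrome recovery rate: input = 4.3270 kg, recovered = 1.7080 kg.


Formula: Recovery = recovered / input * 100
Substituting: Recovery = 1.7080 / 4.3270 * 100
Result: 39.4731 %


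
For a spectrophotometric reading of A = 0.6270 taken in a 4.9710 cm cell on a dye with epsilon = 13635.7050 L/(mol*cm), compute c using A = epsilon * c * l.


Formula: c = A / (epsilon * l)
Substituting: c = 0.6270 / (13635.7050 * 4.9710)
Result: 9.2501e-06 mol/L


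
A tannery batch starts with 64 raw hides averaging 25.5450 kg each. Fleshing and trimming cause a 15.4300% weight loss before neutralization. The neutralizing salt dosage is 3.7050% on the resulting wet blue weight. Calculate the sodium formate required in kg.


Total_raw = N * avg_wt = 64 * 25.5450 = 1634.8800 kg
Substrate = Total_raw * (1 - loss/100) = 1634.8800 * (1 - 15.4300/100) = 1382.6180 kg
Neutralizer = Substrate * pct / 100 = 1382.6180 * 3.7050 / 100 = 51.2260 kg


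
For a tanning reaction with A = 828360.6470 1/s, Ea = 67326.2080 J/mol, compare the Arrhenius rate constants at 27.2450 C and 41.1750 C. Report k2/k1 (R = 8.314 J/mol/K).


T1 = 27.2450 + 273.15 = 300.3950 K; T2 = 41.1750 + 273.15 = 314.3250 K
k1 = A * exp(-Ea/(R*T1)) = 828360.6470 * exp(-67326.2080/(8.314*300.3950)) = 1.6243e-06 1/s
k2 = A * exp(-Ea/(R*T2)) = 828360.6470 * exp(-67326.2080/(8.314*314.3250)) = 5.3644e-06 1/s
k2/k1 = 5.3644e-06 / 1.6243e-06 = 3.3025


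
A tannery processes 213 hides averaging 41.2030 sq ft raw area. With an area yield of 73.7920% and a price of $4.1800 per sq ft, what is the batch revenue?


Raw_total = N * avg_area = 213 * 41.2030 = 8776.2390 sq ft
Finished = Raw_total * yield / 100 = 8776.2390 * 73.7920 / 100 = 6476.1623 sq ft
Value = Finished * price = 6476.1623 * 4.1800 = 27070.3583 $


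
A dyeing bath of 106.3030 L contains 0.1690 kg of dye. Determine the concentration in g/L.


Formula: Conc = dye_mass(kg) / volume(L) * 1000
Substituting: Conc = 0.1690 / 106.3030 * 1000
Result: 1.5898 g/L


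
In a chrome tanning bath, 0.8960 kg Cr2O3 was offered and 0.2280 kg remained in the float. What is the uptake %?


Formula: Uptake = (offered - residual) / offered * 100
Substituting: Uptake = (0.8960 - 0.2280) / 0.8960 * 100
Result: 74.5536 %


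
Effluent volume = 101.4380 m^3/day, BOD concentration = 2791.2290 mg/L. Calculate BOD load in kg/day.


Formula: BOD_load = volume * conc / 1000
Substituting: BOD_load = 101.4380 * 2791.2290 / 1000
Result: 283.1367 kg/day


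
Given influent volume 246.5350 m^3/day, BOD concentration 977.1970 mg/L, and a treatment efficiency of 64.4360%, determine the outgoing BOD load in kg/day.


Load_in = volume * conc / 1000 = 246.5350 * 977.1970 / 1000 = 240.9133 kg/day
Removed = Load_in * eff / 100 = 240.9133 * 64.4360 / 100 = 155.2349 kg/day
Load_out = Load_in - Removed = 240.9133 - 155.2349 = 85.6784 kg/day


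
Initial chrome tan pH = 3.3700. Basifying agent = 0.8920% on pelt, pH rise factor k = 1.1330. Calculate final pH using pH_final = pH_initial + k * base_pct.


Formula: pH_final = pH_initial + k * base_pct
Substituting: pH_final = 3.3700 + 1.1330 * 0.8920
Result: 4.3806


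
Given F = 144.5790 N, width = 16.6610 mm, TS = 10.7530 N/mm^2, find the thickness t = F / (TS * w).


Formula: t = F / (TS * w)
Substituting: t = 144.5790 / (10.7530 * 16.6610)
Result: 0.8070 mm


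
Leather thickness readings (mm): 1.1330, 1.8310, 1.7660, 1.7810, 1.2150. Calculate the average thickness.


Formula: Average = sum / n
Substituting: Average = 7.7260 / 5
Result: 1.5452 mm


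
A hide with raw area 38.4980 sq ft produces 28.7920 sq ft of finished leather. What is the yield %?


Formula: Yield = finished / raw * 100
Substituting: Yield = 28.7920 / 38.4980 * 100
Result: 74.7883 %


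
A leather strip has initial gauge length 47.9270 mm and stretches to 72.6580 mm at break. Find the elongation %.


Formula: Elongation = (Lf - L0) / L0 * 100
Substituting: Elongation = (72.6580 - 47.9270) / 47.9270 * 100
Result: 51.6014 %


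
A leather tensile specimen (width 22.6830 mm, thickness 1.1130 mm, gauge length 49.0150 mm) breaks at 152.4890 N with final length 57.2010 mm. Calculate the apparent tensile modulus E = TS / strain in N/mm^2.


TS = F / (w * t) = 152.4890 / (22.6830 * 1.1130) = 6.0401 N/mm^2
strain = (Lf - L0) / L0 = (57.2010 - 49.0150) / 49.0150 = 0.1670
E = TS / strain = 6.0401 / 0.1670 = 36.1660 N/mm^2


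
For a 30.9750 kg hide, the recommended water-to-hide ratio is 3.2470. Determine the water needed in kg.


Formula: Water = hide_weight * ratio
Substituting: Water = 30.9750 * 3.2470
Result: 100.5758 kg


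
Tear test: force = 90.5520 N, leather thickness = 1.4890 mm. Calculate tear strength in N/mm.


Formula: Tear strength = force / thickness
Substituting: Tear strength = 90.5520 / 1.4890
Result: 60.8140 N/mm


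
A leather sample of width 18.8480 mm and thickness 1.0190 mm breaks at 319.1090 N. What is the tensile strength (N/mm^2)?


Formula: TS = force / (width * thickness)
Substituting: TS = 319.1090 / (18.8480 * 1.0190)
Result: 16.6150 N/mm^2


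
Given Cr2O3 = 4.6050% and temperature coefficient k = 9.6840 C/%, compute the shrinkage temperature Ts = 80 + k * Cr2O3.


Formula: Ts = 80 + k * Cr2O3
Substituting: Ts = 80 + 9.6840 * 4.6050
Result: 124.5948 C


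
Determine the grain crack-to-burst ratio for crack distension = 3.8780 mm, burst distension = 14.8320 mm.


Formula: Ratio = crack / burst
Substituting: Ratio = 3.8780 / 14.8320
Result: 0.2615


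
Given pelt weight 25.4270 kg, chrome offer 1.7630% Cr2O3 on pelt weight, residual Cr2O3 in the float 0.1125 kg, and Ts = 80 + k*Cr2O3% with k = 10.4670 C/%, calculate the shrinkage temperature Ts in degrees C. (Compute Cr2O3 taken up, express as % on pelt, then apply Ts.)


Offered = pelt * offer_pct / 100 = 25.4270 * 1.7630 / 100 = 0.4483 kg
Uptake = offered - residual = 0.4483 - 0.1125 = 0.3358 kg
Cr2O3% on pelt = uptake / pelt * 100 = 0.3358 / 25.4270 * 100 = 1.3206 %
Ts = 80 + k * Cr2O3% = 80 + 10.4670 * 1.3206 = 93.8223 C


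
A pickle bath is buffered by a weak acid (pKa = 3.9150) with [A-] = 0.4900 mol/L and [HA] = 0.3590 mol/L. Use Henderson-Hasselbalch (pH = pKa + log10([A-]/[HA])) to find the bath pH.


ratio = [A-] / [HA] = 0.4900 / 0.3590 = 1.3649
log10(ratio) = 0.1351
pH = pKa + log10(ratio) = 3.9150 + 0.1351 = 4.0501


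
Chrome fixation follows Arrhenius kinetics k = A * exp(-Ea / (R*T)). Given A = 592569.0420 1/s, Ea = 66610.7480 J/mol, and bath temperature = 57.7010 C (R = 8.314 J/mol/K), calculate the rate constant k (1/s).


T_K = T_C + 273.15 = 57.7010 + 273.15 = 330.8510 K
exponent = -Ea / (R * T_K) = -66610.7480 / (8.314 * 330.8510) = -24.2160
k = A * exp(exponent) = 592569.0420 * exp(-24.2160) = 1.8025e-05 1/s


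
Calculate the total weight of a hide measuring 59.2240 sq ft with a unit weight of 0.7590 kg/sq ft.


Formula: Weight = area * weight_per_sqft
Substituting: Weight = 59.2240 * 0.7590
Result: 44.9510 kg


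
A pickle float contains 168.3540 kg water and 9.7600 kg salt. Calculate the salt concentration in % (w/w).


Formula: Conc = salt / (water + salt) * 100
Substituting: Conc = 9.7600 / (168.3540 + 9.7600) * 100
Result: 5.4796 %


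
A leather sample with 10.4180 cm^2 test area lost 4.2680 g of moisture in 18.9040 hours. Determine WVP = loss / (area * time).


Formula: WVP = loss / (area * time)
Substituting: WVP = 4.2680 / (10.4180 * 18.9040)
Result: 0.0216714 g/(cm^2*hr)


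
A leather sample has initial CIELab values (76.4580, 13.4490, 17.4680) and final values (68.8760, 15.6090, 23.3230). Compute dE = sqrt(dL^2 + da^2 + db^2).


dL = -7.5820, da = 2.1600, db = 5.8550
dE = sqrt((-7.5820)^2 + 2.1600^2 + 5.8550^2) = 9.8200


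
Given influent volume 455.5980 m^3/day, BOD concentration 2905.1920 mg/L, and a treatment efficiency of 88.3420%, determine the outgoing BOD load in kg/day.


Load_in = volume * conc / 1000 = 455.5980 * 2905.1920 / 1000 = 1323.5997 kg/day
Removed = Load_in * eff / 100 = 1323.5997 * 88.3420 / 100 = 1169.2944 kg/day
Load_out = Load_in - Removed = 1323.5997 - 1169.2944 = 154.3052 kg/day


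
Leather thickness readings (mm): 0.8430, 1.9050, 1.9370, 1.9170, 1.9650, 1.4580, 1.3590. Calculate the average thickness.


Formula: Average = sum / n
Substituting: Average = 11.3840 / 7
Result: 1.6263 mm


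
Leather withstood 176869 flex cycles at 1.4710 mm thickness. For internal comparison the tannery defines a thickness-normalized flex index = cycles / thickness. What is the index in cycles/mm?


Formula: Index = cycles / thickness
Substituting: Index = 176869 / 1.4710
Result: 120237.2536 cycles/mm


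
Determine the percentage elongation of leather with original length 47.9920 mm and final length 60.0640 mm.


Formula: Elongation = (Lf - L0) / L0 * 100
Substituting: Elongation = (60.0640 - 47.9920) / 47.9920 * 100
Result: 25.1542 %


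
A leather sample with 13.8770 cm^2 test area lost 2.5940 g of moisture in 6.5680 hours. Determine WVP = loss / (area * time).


Formula: WVP = loss / (area * time)
Substituting: WVP = 2.5940 / (13.8770 * 6.5680)
Result: 0.0284604 g/(cm^2*hr)


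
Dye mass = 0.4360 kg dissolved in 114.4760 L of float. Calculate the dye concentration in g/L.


Formula: Conc = dye_mass(kg) / volume(L) * 1000
Substituting: Conc = 0.4360 / 114.4760 * 1000
Result: 3.8087 g/L


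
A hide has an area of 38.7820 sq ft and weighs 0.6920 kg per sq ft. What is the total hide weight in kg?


Formula: Weight = area * weight_per_sqft
Substituting: Weight = 38.7820 * 0.6920
Result: 26.8371 kg


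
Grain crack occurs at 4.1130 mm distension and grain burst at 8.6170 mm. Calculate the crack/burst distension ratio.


Formula: Ratio = crack / burst
Substituting: Ratio = 4.1130 / 8.6170
Result: 0.4773


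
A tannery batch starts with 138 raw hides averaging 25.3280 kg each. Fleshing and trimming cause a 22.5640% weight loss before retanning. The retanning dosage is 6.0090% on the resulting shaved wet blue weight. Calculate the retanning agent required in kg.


Total_raw = N * avg_wt = 138 * 25.3280 = 3495.2640 kg
Substrate = Total_raw * (1 - loss/100) = 3495.2640 * (1 - 22.5640/100) = 2706.5926 kg
Retan = Substrate * pct / 100 = 2706.5926 * 6.0090 / 100 = 162.6392 kg


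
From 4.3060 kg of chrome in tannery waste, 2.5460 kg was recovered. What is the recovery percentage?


Formula: Recovery = recovered / input * 100
Substituting: Recovery = 2.5460 / 4.3060 * 100
Result: 59.1268 %


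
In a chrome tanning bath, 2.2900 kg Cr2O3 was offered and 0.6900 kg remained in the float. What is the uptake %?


Formula: Uptake = (offered - residual) / offered * 100
Substituting: Uptake = (2.2900 - 0.6900) / 2.2900 * 100
Result: 69.8690 %


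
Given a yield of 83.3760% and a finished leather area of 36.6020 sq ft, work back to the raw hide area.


Formula: raw = finished * 100 / yield
Substituting: raw = 36.6020 * 100 / 83.3760
Result: 43.8999 sq ft


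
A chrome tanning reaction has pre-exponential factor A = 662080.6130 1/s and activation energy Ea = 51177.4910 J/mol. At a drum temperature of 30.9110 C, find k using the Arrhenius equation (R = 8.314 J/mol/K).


T_K = T_C + 273.15 = 30.9110 + 273.15 = 304.0610 K
exponent = -Ea / (R * T_K) = -51177.4910 / (8.314 * 304.0610) = -20.2446
k = A * exp(exponent) = 662080.6130 * exp(-20.2446) = 0.00106859 1/s


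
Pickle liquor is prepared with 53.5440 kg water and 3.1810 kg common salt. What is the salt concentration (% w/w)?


Formula: Conc = salt / (water + salt) * 100
Substituting: Conc = 3.1810 / (53.5440 + 3.1810) * 100
Result: 5.6078 %


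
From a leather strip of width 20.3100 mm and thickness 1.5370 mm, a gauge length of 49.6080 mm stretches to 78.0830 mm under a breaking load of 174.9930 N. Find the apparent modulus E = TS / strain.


TS = F / (w * t) = 174.9930 / (20.3100 * 1.5370) = 5.6058 N/mm^2
strain = (Lf - L0) / L0 = (78.0830 - 49.6080) / 49.6080 = 0.5740
E = TS / strain = 5.6058 / 0.5740 = 9.7662 N/mm^2


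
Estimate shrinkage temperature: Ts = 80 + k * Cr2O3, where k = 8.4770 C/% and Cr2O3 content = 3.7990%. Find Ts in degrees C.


Formula: Ts = 80 + k * Cr2O3
Substituting: Ts = 80 + 8.4770 * 3.7990
Result: 112.2041 C


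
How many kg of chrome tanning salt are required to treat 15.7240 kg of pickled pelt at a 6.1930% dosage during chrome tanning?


Formula: Chrome = substrate * pct / 100
Substituting: Chrome = 15.7240 * 6.1930 / 100
Result: 0.9738 kg


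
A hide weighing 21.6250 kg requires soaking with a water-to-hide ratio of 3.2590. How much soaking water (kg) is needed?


Formula: Water = hide_weight * ratio
Substituting: Water = 21.6250 * 3.2590
Result: 70.4759 kg


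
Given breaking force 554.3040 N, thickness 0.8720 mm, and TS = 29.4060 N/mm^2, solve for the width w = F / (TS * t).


Formula: w = F / (TS * t)
Substituting: w = 554.3040 / (29.4060 * 0.8720)
Result: 21.6170 mm


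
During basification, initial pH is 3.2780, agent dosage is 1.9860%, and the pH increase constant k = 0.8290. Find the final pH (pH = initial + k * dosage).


Formula: pH_final = pH_initial + k * base_pct
Substituting: pH_final = 3.2780 + 0.8290 * 1.9860
Result: 4.9244


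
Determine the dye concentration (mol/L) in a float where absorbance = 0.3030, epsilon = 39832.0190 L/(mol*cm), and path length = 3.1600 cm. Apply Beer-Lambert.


Formula: c = A / (epsilon * l)
Substituting: c = 0.3030 / (39832.0190 * 3.1600)
Result: 2.4073e-06 mol/L


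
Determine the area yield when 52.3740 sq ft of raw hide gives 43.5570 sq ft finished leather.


Formula: Yield = finished / raw * 100
Substituting: Yield = 43.5570 / 52.3740 * 100
Result: 83.1653 %


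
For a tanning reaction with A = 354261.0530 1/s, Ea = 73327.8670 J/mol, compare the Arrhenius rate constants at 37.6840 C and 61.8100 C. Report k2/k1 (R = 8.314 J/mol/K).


T1 = 37.6840 + 273.15 = 310.8340 K; T2 = 61.8100 + 273.15 = 334.9600 K
k1 = A * exp(-Ea/(R*T1)) = 354261.0530 * exp(-73327.8670/(8.314*310.8340)) = 1.6841e-07 1/s
k2 = A * exp(-Ea/(R*T2)) = 354261.0530 * exp(-73327.8670/(8.314*334.9600)) = 1.3000e-06 1/s
k2/k1 = 1.3000e-06 / 1.6841e-07 = 7.7193


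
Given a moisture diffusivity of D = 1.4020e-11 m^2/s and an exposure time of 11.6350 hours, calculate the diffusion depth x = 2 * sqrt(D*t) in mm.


t = 11.6350 hr * 3600 = 41886.0000 s
D * t = 1.4020e-11 * 41886.0000 = 5.8724e-07
x = 2 * sqrt(D*t) = 2 * sqrt(5.8724e-07) = 0.00153263 m = 1.5326 mm


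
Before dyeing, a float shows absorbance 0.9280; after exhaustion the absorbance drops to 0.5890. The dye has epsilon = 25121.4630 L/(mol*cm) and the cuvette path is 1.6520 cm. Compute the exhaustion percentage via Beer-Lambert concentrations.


c_initial = A_i / (epsilon * l) = 0.9280 / (25121.4630 * 1.6520) = 2.2361e-05 mol/L
c_final = A_f / (epsilon * l) = 0.5890 / (25121.4630 * 1.6520) = 1.4193e-05 mol/L
Exhaustion = (c_initial - c_final) / c_initial * 100 = (2.2361e-05 - 1.4193e-05) / 2.2361e-05 * 100 = 36.5302 %


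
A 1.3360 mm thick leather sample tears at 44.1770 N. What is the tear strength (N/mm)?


Formula: Tear strength = force / thickness
Substituting: Tear strength = 44.1770 / 1.3360
Result: 33.0666 N/mm


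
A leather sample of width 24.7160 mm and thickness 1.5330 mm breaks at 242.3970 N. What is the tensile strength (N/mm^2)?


Formula: TS = force / (width * thickness)
Substituting: TS = 242.3970 / (24.7160 * 1.5330)
Result: 6.3974 N/mm^2


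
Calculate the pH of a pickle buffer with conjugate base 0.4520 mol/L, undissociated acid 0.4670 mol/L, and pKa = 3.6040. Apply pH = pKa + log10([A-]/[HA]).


ratio = [A-] / [HA] = 0.4520 / 0.4670 = 0.9679
log10(ratio) = -0.0141784
pH = pKa + log10(ratio) = 3.6040 - 0.0141784 = 3.5898


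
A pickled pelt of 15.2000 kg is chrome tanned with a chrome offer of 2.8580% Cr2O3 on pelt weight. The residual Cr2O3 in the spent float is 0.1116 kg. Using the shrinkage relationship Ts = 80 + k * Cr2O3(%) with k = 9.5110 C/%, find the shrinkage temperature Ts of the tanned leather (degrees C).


Offered = pelt * offer_pct / 100 = 15.2000 * 2.8580 / 100 = 0.4344 kg
Uptake = offered - residual = 0.4344 - 0.1116 = 0.3228 kg
Cr2O3% on pelt = uptake / pelt * 100 = 0.3228 / 15.2000 * 100 = 2.1238 %
Ts = 80 + k * Cr2O3% = 80 + 9.5110 * 2.1238 = 100.1994 C


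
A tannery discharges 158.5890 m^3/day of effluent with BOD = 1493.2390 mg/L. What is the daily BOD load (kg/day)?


Formula: BOD_load = volume * conc / 1000
Substituting: BOD_load = 158.5890 * 1493.2390 / 1000
Result: 236.8113 kg/day


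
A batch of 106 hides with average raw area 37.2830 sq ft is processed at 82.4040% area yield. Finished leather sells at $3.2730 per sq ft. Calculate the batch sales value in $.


Raw_total = N * avg_area = 106 * 37.2830 = 3951.9980 sq ft
Finished = Raw_total * yield / 100 = 3951.9980 * 82.4040 / 100 = 3256.6044 sq ft
Value = Finished * price = 3256.6044 * 3.2730 = 10658.8663 $


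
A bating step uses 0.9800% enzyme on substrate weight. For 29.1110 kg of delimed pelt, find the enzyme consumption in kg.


Formula: Enzyme = substrate * pct / 100
Substituting: Enzyme = 29.1110 * 0.9800 / 100
Result: 0.2853 kg


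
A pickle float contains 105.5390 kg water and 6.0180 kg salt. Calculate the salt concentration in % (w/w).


Formula: Conc = salt / (water + salt) * 100
Substituting: Conc = 6.0180 / (105.5390 + 6.0180) * 100
Result: 5.3946 %


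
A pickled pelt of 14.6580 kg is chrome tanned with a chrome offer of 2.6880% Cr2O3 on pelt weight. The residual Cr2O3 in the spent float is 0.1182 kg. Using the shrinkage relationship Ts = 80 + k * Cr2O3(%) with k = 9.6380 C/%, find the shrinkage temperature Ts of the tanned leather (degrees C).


Offered = pelt * offer_pct / 100 = 14.6580 * 2.6880 / 100 = 0.3940 kg
Uptake = offered - residual = 0.3940 - 0.1182 = 0.2758 kg
Cr2O3% on pelt = uptake / pelt * 100 = 0.2758 / 14.6580 * 100 = 1.8816 %
Ts = 80 + k * Cr2O3% = 80 + 9.6380 * 1.8816 = 98.1350 C


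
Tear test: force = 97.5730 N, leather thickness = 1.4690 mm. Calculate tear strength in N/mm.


Formula: Tear strength = force / thickness
Substituting: Tear strength = 97.5730 / 1.4690
Result: 66.4214 N/mm


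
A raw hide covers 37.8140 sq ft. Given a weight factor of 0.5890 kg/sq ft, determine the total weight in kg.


Formula: Weight = area * weight_per_sqft
Substituting: Weight = 37.8140 * 0.5890
Result: 22.2724 kg


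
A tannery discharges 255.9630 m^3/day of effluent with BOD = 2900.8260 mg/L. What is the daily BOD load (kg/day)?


Formula: BOD_load = volume * conc / 1000
Substituting: BOD_load = 255.9630 * 2900.8260 / 1000
Result: 742.5041 kg/day


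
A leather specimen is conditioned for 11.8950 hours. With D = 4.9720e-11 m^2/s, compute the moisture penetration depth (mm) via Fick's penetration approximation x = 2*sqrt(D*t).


t = 11.8950 hr * 3600 = 42822.0000 s
D * t = 4.9720e-11 * 42822.0000 = 2.1291e-06
x = 2 * sqrt(D*t) = 2 * sqrt(2.1291e-06) = 0.00291829 m = 2.9183 mm


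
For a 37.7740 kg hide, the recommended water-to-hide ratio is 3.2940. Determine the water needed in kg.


Formula: Water = hide_weight * ratio
Substituting: Water = 37.7740 * 3.2940
Result: 124.4276 kg


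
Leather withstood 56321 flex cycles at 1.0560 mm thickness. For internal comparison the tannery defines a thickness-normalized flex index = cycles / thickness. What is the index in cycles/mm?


Formula: Index = cycles / thickness
Substituting: Index = 56321 / 1.0560
Result: 53334.2803 cycles/mm


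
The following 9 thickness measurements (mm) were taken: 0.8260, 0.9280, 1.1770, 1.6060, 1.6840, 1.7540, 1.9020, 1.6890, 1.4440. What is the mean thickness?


Formula: Average = sum / n
Substituting: Average = 13.0100 / 9
Result: 1.4456 mm


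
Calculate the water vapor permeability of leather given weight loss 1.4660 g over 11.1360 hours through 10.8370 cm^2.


Formula: WVP = loss / (area * time)
Substituting: WVP = 1.4660 / (10.8370 * 11.1360)
Result: 0.0121477 g/(cm^2*hr)


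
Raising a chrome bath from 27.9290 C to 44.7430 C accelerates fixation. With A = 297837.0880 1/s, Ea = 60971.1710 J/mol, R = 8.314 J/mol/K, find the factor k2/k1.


T1 = 27.9290 + 273.15 = 301.0790 K; T2 = 44.7430 + 273.15 = 317.8930 K
k1 = A * exp(-Ea/(R*T1)) = 297837.0880 * exp(-60971.1710/(8.314*301.0790)) = 7.8635e-06 1/s
k2 = A * exp(-Ea/(R*T2)) = 297837.0880 * exp(-60971.1710/(8.314*317.8930)) = 2.8519e-05 1/s
k2/k1 = 2.8519e-05 / 7.8635e-06 = 3.6267


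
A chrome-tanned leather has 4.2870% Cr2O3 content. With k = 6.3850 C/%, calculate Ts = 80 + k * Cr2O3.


Formula: Ts = 80 + k * Cr2O3
Substituting: Ts = 80 + 6.3850 * 4.2870
Result: 107.3725 C


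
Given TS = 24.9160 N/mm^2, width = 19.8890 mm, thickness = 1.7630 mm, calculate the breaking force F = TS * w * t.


Formula: F = TS * w * t
Substituting: F = 24.9160 * 19.8890 * 1.7630
Result: 873.6623 N


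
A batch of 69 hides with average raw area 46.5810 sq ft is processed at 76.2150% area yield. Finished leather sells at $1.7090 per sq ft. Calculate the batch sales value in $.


Raw_total = N * avg_area = 69 * 46.5810 = 3214.0890 sq ft
Finished = Raw_total * yield / 100 = 3214.0890 * 76.2150 / 100 = 2449.6179 sq ft
Value = Finished * price = 2449.6179 * 1.7090 = 4186.3970 $


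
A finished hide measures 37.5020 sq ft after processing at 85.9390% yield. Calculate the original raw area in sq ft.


Formula: raw = finished * 100 / yield
Substituting: raw = 37.5020 * 100 / 85.9390
Result: 43.6379 sq ft


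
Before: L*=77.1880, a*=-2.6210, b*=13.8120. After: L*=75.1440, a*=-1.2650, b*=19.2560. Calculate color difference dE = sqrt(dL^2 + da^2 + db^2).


dL = -2.0440, da = 1.3560, db = 5.4440
dE = sqrt((-2.0440)^2 + 1.3560^2 + 5.4440^2) = 5.9711


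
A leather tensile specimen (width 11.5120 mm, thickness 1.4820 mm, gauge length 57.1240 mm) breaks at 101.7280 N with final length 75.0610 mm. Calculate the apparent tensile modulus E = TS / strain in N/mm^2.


TS = F / (w * t) = 101.7280 / (11.5120 * 1.4820) = 5.9627 N/mm^2
strain = (Lf - L0) / L0 = (75.0610 - 57.1240) / 57.1240 = 0.3140
E = TS / strain = 5.9627 / 0.3140 = 18.9894 N/mm^2


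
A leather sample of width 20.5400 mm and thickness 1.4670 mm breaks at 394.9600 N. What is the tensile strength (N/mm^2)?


Formula: TS = force / (width * thickness)
Substituting: TS = 394.9600 / (20.5400 * 1.4670)
Result: 13.1076 N/mm^2


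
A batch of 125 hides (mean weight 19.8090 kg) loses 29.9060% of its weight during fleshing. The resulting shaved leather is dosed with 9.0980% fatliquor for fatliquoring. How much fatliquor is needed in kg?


Total_raw = N * avg_wt = 125 * 19.8090 = 2476.1250 kg
Substrate = Total_raw * (1 - loss/100) = 2476.1250 * (1 - 29.9060/100) = 1735.6151 kg
Fat = Substrate * pct / 100 = 1735.6151 * 9.0980 / 100 = 157.9063 kg


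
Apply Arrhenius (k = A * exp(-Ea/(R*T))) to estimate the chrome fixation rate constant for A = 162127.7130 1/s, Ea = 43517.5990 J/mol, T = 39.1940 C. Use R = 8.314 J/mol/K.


T_K = T_C + 273.15 = 39.1940 + 273.15 = 312.3440 K
exponent = -Ea / (R * T_K) = -43517.5990 / (8.314 * 312.3440) = -16.7580
k = A * exp(exponent) = 162127.7130 * exp(-16.7580) = 0.00854984 1/s


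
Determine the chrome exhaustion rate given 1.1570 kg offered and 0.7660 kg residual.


Formula: Uptake = (offered - residual) / offered * 100
Substituting: Uptake = (1.1570 - 0.7660) / 1.1570 * 100
Result: 33.7943 %


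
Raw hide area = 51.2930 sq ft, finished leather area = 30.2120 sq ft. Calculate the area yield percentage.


Formula: Yield = finished / raw * 100
Substituting: Yield = 30.2120 / 51.2930 * 100
Result: 58.9008 %


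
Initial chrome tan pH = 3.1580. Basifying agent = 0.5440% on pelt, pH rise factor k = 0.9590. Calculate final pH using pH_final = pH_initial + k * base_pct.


Formula: pH_final = pH_initial + k * base_pct
Substituting: pH_final = 3.1580 + 0.9590 * 0.5440
Result: 3.6797


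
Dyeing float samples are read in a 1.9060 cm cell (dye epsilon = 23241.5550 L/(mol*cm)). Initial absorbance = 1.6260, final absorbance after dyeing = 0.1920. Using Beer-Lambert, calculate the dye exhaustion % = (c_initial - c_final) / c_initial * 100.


c_initial = A_i / (epsilon * l) = 1.6260 / (23241.5550 * 1.9060) = 3.6706e-05 mol/L
c_final = A_f / (epsilon * l) = 0.1920 / (23241.5550 * 1.9060) = 4.3342e-06 mol/L
Exhaustion = (c_initial - c_final) / c_initial * 100 = (3.6706e-05 - 4.3342e-06) / 3.6706e-05 * 100 = 88.1919 %


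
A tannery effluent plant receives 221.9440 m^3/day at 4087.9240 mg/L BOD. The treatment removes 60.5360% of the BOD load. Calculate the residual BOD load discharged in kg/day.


Load_in = volume * conc / 1000 = 221.9440 * 4087.9240 / 1000 = 907.2902 kg/day
Removed = Load_in * eff / 100 = 907.2902 * 60.5360 / 100 = 549.2372 kg/day
Load_out = Load_in - Removed = 907.2902 - 549.2372 = 358.0530 kg/day


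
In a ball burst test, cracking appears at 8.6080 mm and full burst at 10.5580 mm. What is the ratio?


Formula: Ratio = crack / burst
Substituting: Ratio = 8.6080 / 10.5580
Result: 0.8153


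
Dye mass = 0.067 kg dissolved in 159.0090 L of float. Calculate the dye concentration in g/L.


Formula: Conc = dye_mass(kg) / volume(L) * 1000
Substituting: Conc = 0.067 / 159.0090 * 1000
Result: 0.4214 g/L


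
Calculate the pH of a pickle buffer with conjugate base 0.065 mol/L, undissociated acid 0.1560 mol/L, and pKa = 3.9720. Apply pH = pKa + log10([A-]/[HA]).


ratio = [A-] / [HA] = 0.065 / 0.1560 = 0.4167
log10(ratio) = -0.3802
pH = pKa + log10(ratio) = 3.9720 - 0.3802 = 3.5918


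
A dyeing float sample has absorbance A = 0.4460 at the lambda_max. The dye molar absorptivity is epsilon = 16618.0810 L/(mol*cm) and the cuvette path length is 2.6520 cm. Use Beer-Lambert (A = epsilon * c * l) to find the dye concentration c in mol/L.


Formula: c = A / (epsilon * l)
Substituting: c = 0.4460 / (16618.0810 * 2.6520)
Result: 1.0120e-05 mol/L
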